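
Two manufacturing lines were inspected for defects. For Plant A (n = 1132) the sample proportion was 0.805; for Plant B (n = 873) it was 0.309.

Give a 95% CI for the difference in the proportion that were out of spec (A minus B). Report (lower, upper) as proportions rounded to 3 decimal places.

SE₁ = √(p̂₁(1−p̂₁)/n₁) = √(0.8050·0.1950/1132) = 0.01178; SE₂ = √(0.3090·0.6910/873) = 0.01564.
Independent samples: SE of the difference = √(SE₁² + SE₂²) = √(0.0001387684 + 0.0002446096) = 0.01958.
z* for 95% confidence is 1.960, so the margin of error is 1.960 × 0.01958 = 0.03838.
Point estimate p̂₁ − p̂₂ = 0.8050 − 0.3090 = 0.4960.
0.4960 ± 0.03838 → (0.458, 0.534).

(0.458, 0.534)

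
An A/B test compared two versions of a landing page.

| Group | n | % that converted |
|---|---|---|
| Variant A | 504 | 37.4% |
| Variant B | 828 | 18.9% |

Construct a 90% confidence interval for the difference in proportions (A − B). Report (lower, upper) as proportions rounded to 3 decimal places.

The two standard errors are √(0.3740×0.6260/504) = 0.02155 and √(0.1890×0.8110/828) = 0.01361.
Because the samples are independent, SE_diff = √(0.02155² + 0.01361²) = 0.02549.
Using z* = 1.645 for 90%, ME = 1.645 × 0.02549 = 0.04193.
p̂₁ − p̂₂ = 0.1850; interval 0.1850 ± 0.04193 gives (0.143, 0.227).

(0.143, 0.227)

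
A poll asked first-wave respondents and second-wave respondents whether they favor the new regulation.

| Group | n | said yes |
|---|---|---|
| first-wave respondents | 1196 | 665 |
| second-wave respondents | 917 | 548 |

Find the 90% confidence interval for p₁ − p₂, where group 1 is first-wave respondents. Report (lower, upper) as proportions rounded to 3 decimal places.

Sample proportions: 665/1196 = 0.5560, 548/917 = 0.5976.
Each SE is √(p̂(1−p̂)/n): √(0.5560·0.4440/1196) = 0.01437 and √(0.5976·0.4024/917) = 0.01619.
SE(p̂₁ − p̂₂) = √(SE₁² + SE₂²) = √(0.0002064969 + 0.0002621161) = 0.02165, since the two samples are independent.
At 90% confidence z* = 1.645; margin = 1.645 × 0.02165 = 0.03561.
The difference is 0.5560 − 0.5976 = -0.0416, so the interval is -0.0416 ± 0.03561 = (-0.077, -0.006).

(-0.077, -0.006)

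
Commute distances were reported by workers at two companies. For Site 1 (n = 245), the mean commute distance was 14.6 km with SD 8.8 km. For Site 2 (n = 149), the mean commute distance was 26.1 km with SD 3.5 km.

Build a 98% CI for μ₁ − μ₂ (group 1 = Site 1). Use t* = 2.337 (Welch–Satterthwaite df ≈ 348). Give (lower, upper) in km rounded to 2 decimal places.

(-12.97, -10.03)

Standard errors of each mean: 8.8/√245 = 0.5622 and 3.5/√149 = 0.2867.
SE(x̄₁ − x̄₂) = √(0.5622² + 0.2867²) = 0.6311 for independent samples with unequal variances.
With t* = 2.337, the margin is 2.337 × 0.6311 = 1.4749.
x̄₁ − x̄₂ = 14.6 − 26.1 = -11.5000; the interval is -11.5000 ± 1.4749 = (-12.97, -10.03).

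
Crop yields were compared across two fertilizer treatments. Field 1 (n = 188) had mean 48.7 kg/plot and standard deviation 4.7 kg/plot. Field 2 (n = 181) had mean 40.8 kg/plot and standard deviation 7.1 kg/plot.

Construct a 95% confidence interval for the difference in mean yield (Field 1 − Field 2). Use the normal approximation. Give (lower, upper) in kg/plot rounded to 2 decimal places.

(6.67, 9.13)

SE₁ = s₁/√n₁ = 4.7/√188 = 0.3428; SE₂ = 7.1/√181 = 0.5277.
Independent samples, unequal variances: SE_diff = √(SE₁² + SE₂²) = √(0.11751184 + 0.27846729) = 0.6293.
z* = 1.960, so margin of error = 1.960 × 0.6293 = 1.2334.
Difference in means = 48.7 − 40.8 = 7.9000.
7.9000 ± 1.2334 → (6.67, 9.13).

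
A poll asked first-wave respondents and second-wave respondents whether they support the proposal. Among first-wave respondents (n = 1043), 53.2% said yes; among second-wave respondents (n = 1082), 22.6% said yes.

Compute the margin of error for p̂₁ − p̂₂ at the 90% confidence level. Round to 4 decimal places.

0.0329

SE₁ = √(p̂₁(1−p̂₁)/n₁) = √(0.5320·0.4680/1043) = 0.01545; SE₂ = √(0.2260·0.7740/1082) = 0.01271.
Independent samples: SE of the difference = √(SE₁² + SE₂²) = √(0.0002387025 + 0.0001615441) = 0.02001.
z* for 90% confidence is 1.645, so the margin of error is 1.645 × 0.02001 = 0.03292.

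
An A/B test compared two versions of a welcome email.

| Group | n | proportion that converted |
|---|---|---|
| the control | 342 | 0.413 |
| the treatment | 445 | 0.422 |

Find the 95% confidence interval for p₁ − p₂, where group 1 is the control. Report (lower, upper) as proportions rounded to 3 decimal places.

The two standard errors are √(0.4130×0.5870/342) = 0.02662 and √(0.4220×0.5780/445) = 0.02341.
Because the samples are independent, SE_diff = √(0.02662² + 0.02341²) = 0.03545.
Using z* = 1.960 for 95%, ME = 1.960 × 0.03545 = 0.06948.
p̂₁ − p̂₂ = -0.0090; interval -0.0090 ± 0.06948 gives (-0.078, 0.060).

(-0.078, 0.060)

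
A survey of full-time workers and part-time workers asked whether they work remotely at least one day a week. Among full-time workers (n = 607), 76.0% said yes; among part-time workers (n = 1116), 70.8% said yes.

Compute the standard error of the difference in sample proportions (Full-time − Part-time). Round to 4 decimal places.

Each SE is √(p̂(1−p̂)/n): √(0.7600·0.2400/607) = 0.01733 and √(0.7080·0.2920/1116) = 0.01361.
SE(p̂₁ − p̂₂) = √(SE₁² + SE₂²) = √(0.0003003289 + 0.0001852321) = 0.02204, since the two samples are independent.

0.0220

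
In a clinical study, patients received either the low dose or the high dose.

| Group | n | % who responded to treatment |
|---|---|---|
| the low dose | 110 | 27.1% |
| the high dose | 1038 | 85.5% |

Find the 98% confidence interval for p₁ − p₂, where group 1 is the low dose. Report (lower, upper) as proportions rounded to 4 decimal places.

(-0.6858, -0.4822)

Each SE is √(p̂(1−p̂)/n): √(0.2710·0.7290/110) = 0.04238 and √(0.8550·0.1450/1038) = 0.01093.
SE(p̂₁ − p̂₂) = √(SE₁² + SE₂²) = √(0.0017960644 + 0.0001194649) = 0.04377, since the two samples are independent.
At 98% confidence z* = 2.326; margin = 2.326 × 0.04377 = 0.10181.
The difference is 0.2710 − 0.8550 = -0.5840, so the interval is -0.5840 ± 0.10181 = (-0.6858, -0.4822).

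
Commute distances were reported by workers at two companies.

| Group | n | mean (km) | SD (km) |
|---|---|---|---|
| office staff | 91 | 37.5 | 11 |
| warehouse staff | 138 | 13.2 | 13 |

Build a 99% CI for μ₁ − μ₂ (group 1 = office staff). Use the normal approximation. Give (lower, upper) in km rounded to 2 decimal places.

(20.18, 28.42)

Standard errors of each mean: 11/√91 = 1.1531 and 13/√138 = 1.1066.
SE(x̄₁ − x̄₂) = √(1.1531² + 1.1066²) = 1.5982 for independent samples with unequal variances.
With z* = 2.576, the margin is 2.576 × 1.5982 = 4.1170.
x̄₁ − x̄₂ = 37.5 − 13.2 = 24.3000; the interval is 24.3000 ± 4.1170 = (20.18, 28.42).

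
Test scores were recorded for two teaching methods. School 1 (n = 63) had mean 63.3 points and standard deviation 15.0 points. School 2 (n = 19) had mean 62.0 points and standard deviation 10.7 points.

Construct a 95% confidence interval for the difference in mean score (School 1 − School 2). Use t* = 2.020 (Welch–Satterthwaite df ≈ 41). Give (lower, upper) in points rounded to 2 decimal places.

SE₁ = s₁/√n₁ = 15.0/√63 = 1.8898; SE₂ = 10.7/√19 = 2.4547.
Independent samples, unequal variances: SE_diff = √(SE₁² + SE₂²) = √(3.57134404 + 6.02555209) = 3.0979.
t* = 2.020, so margin of error = 2.020 × 3.0979 = 6.2578.
Difference in means = 63.3 − 62.0 = 1.3000.
1.3000 ± 6.2578 → (-4.96, 7.56).

(-4.96, 7.56)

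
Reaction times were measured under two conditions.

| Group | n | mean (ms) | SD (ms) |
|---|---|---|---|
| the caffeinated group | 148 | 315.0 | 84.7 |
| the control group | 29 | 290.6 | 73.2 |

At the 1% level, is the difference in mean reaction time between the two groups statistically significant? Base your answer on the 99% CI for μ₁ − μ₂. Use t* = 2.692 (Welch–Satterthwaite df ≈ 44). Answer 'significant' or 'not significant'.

Per-group SEs: s₁/√n₁ = 84.7/√148 = 6.9623, s₂/√n₂ = 73.2/√29 = 13.5929.
Unpooled SE of the difference: √(48.47362129 + 184.76693041) = 15.2722.
Margin of error = t* · SE = 2.692 × 15.2722 = 41.1128.
x̄₁ − x̄₂ = 315.0 − 290.6 = 24.4000.
CI: 24.4000 ± 41.1128 = (-16.7128, 65.5128).
The interval (-16.7128, 65.5128) contains 0, so the difference is not significant.

not significant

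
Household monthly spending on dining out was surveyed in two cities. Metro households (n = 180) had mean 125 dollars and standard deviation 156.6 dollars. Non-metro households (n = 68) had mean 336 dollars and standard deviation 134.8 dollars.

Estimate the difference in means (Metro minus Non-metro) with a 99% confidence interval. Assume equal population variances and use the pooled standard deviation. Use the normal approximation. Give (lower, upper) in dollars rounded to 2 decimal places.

(-266.36, -155.64)

s_p = √[((n₁−1)s₁² + (n₂−1)s₂²)/(n₁+n₂−2)] = √[(179·156.6² + 67·134.8²)/246] = 150.9748.
SE = 150.9748·√(1/180 + 1/68) = 21.4902.
With z* = 2.576, margin = 2.576 × 21.4902 = 55.3588.
x̄₁ − x̄₂ = 125 − 336 = -211.0000; interval -211.0000 ± 55.3588 = (-266.36, -155.64).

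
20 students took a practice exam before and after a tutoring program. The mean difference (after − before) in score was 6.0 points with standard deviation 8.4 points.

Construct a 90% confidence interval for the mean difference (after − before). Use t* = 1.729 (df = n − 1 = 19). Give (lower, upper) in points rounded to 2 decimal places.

(2.75, 9.25)

Paired design: SE = s_d/√n = 8.4/√20 = 1.8783.
t* = 1.729; margin of error = 1.729 × 1.8783 = 3.2476.
6.0 ± 3.2476 → (2.75, 9.25).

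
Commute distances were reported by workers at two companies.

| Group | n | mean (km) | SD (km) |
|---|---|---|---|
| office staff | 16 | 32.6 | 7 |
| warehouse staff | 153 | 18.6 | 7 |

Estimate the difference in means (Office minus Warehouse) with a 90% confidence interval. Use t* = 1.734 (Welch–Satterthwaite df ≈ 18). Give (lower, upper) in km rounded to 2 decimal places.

(10.81, 17.19)

Standard errors of each mean: 7/√16 = 1.7500 and 7/√153 = 0.5659.
SE(x̄₁ − x̄₂) = √(1.7500² + 0.5659²) = 1.8392 for independent samples with unequal variances.
With t* = 1.734, the margin is 1.734 × 1.8392 = 3.1892.
x̄₁ − x̄₂ = 32.6 − 18.6 = 14.0000; the interval is 14.0000 ± 3.1892 = (10.81, 17.19).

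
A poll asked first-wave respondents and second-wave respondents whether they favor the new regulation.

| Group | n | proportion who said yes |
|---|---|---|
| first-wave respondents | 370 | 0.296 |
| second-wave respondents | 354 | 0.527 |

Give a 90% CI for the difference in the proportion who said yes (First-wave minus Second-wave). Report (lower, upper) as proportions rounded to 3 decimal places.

Each SE is √(p̂(1−p̂)/n): √(0.2960·0.7040/370) = 0.02373 and √(0.5270·0.4730/354) = 0.02654.
SE(p̂₁ − p̂₂) = √(SE₁² + SE₂²) = √(0.0005631129 + 0.0007043716) = 0.03560, since the two samples are independent.
At 90% confidence z* = 1.645; margin = 1.645 × 0.03560 = 0.05856.
The difference is 0.2960 − 0.5270 = -0.2310, so the interval is -0.2310 ± 0.05856 = (-0.290, -0.172).

(-0.290, -0.172)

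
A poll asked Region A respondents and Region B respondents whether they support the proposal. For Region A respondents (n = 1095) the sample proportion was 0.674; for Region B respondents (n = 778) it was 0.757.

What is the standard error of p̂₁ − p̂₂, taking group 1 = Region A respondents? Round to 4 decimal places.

0.0209

Each SE is √(p̂(1−p̂)/n): √(0.6740·0.3260/1095) = 0.01417 and √(0.7570·0.2430/778) = 0.01538.
SE(p̂₁ − p̂₂) = √(SE₁² + SE₂²) = √(0.0002007889 + 0.0002365444) = 0.02091, since the two samples are independent.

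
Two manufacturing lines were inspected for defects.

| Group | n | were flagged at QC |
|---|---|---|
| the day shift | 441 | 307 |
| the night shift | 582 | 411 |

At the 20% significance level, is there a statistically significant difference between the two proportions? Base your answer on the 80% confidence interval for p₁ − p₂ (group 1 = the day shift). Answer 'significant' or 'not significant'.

not significant

p̂₁ = 307/441 = 0.6961 and p̂₂ = 411/582 = 0.7062.
SE₁ = √(p̂₁(1−p̂₁)/n₁) = √(0.6961·0.3039/441) = 0.02190; SE₂ = √(0.7062·0.2938/582) = 0.01888.
Independent samples: SE of the difference = √(SE₁² + SE₂²) = √(0.00047961 + 0.0003564544) = 0.02891.
z* for 80% confidence is 1.282, so the margin of error is 1.282 × 0.02891 = 0.03706.
Point estimate p̂₁ − p̂₂ = 0.6961 − 0.7062 = -0.0101.
-0.0101 ± 0.03706 → (-0.04716, 0.02696).
The interval (-0.04716, 0.02696) contains 0, so the difference is not significant.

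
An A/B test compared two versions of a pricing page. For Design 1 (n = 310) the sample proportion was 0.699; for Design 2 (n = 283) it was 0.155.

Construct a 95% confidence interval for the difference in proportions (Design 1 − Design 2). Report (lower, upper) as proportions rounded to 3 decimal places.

(0.478, 0.610)

The two standard errors are √(0.6990×0.3010/310) = 0.02605 and √(0.1550×0.8450/283) = 0.02151.
Because the samples are independent, SE_diff = √(0.02605² + 0.02151²) = 0.03378.
Using z* = 1.960 for 95%, ME = 1.960 × 0.03378 = 0.06621.
p̂₁ − p̂₂ = 0.5440; interval 0.5440 ± 0.06621 gives (0.478, 0.610).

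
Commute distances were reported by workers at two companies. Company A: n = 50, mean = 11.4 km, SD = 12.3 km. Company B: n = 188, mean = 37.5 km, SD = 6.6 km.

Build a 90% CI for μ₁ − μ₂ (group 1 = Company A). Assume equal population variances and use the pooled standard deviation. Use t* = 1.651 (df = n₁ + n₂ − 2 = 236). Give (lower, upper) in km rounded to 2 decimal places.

(-28.23, -23.97)

s_p = √[((n₁−1)s₁² + (n₂−1)s₂²)/(n₁+n₂−2)] = √[(49·12.3² + 187·6.6²)/236] = 8.1196.
SE = 8.1196·√(1/50 + 1/188) = 1.2920.
With t* = 1.651, margin = 1.651 × 1.2920 = 2.1331.
x̄₁ − x̄₂ = 11.4 − 37.5 = -26.1000; interval -26.1000 ± 2.1331 = (-28.23, -23.97).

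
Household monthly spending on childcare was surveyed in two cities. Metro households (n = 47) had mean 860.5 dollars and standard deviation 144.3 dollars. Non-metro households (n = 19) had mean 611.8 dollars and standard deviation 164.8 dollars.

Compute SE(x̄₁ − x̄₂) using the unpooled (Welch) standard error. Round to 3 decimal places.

Per-group SEs: s₁/√n₁ = 144.3/√47 = 21.0483, s₂/√n₂ = 164.8/√19 = 37.8077.
Unpooled SE of the difference: √(443.03093289 + 1429.42217929) = 43.2719.

43.272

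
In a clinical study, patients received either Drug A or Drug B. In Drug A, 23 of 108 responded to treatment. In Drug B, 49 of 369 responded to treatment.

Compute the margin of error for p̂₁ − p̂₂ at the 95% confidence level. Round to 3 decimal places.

p̂₁ = 23/108 = 0.2130 and p̂₂ = 49/369 = 0.1328.
SE₁ = √(p̂₁(1−p̂₁)/n₁) = √(0.2130·0.7870/108) = 0.03940; SE₂ = √(0.1328·0.8672/369) = 0.01767.
Independent samples: SE of the difference = √(SE₁² + SE₂²) = √(0.00155236 + 0.0003122289) = 0.04318.
z* for 95% confidence is 1.960, so the margin of error is 1.960 × 0.04318 = 0.08463.

0.085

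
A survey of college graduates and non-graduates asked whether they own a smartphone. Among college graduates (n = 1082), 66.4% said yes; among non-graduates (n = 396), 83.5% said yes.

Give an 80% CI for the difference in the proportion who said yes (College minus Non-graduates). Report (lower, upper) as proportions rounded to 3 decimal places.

(-0.201, -0.141)

Each SE is √(p̂(1−p̂)/n): √(0.6640·0.3360/1082) = 0.01436 and √(0.8350·0.1650/396) = 0.01865.
SE(p̂₁ − p̂₂) = √(SE₁² + SE₂²) = √(0.0002062096 + 0.0003478225) = 0.02354, since the two samples are independent.
At 80% confidence z* = 1.282; margin = 1.282 × 0.02354 = 0.03018.
The difference is 0.6640 − 0.8350 = -0.1710, so the interval is -0.1710 ± 0.03018 = (-0.201, -0.141).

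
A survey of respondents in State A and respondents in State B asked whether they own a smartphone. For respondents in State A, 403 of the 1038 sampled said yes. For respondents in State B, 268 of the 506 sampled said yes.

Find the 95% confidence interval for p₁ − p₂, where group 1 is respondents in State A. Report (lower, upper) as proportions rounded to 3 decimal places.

(-0.194, -0.089)

Sample proportions: 403/1038 = 0.3882, 268/506 = 0.5296.
Each SE is √(p̂(1−p̂)/n): √(0.3882·0.6118/1038) = 0.01513 and √(0.5296·0.4704/506) = 0.02219.
SE(p̂₁ − p̂₂) = √(SE₁² + SE₂²) = √(0.0002289169 + 0.0004923961) = 0.02686, since the two samples are independent.
At 95% confidence z* = 1.960; margin = 1.960 × 0.02686 = 0.05265.
The difference is 0.3882 − 0.5296 = -0.1414, so the interval is -0.1414 ± 0.05265 = (-0.194, -0.089).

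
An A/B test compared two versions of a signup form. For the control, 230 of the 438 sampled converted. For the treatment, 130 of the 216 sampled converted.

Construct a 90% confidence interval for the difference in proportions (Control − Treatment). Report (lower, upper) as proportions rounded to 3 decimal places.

Sample proportions: 230/438 = 0.5251, 130/216 = 0.6019.
Each SE is √(p̂(1−p̂)/n): √(0.5251·0.4749/438) = 0.02386 and √(0.6019·0.3981/216) = 0.03331.
SE(p̂₁ − p̂₂) = √(SE₁² + SE₂²) = √(0.0005692996 + 0.0011095561) = 0.04097, since the two samples are independent.
At 90% confidence z* = 1.645; margin = 1.645 × 0.04097 = 0.06740.
The difference is 0.5251 − 0.6019 = -0.0768, so the interval is -0.0768 ± 0.06740 = (-0.144, -0.009).

(-0.144, -0.009)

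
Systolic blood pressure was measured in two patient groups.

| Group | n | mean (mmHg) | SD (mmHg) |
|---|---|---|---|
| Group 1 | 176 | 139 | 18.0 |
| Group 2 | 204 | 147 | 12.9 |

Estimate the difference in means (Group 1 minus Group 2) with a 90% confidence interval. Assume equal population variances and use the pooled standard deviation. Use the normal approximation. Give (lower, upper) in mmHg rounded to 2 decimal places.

(-10.62, -5.38)

Pooled variance s_p² = [175·18.0² + 203·12.9²] / (176+204−2) = 239.3683, so s_p = 15.4715.
SE_diff = s_p·√(1/n₁ + 1/n₂) = 15.4715·√(1/176 + 1/204) = 1.5917.
z* = 1.645; margin = 1.645 × 1.5917 = 2.6183.
Difference = 139 − 147 = -8.0000.
-8.0000 ± 2.6183 → (-10.62, -5.38).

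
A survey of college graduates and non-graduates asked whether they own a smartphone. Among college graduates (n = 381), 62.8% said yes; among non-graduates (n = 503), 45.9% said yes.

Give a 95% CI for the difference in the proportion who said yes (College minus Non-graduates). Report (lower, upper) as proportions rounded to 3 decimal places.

SE₁ = √(p̂₁(1−p̂₁)/n₁) = √(0.6280·0.3720/381) = 0.02476; SE₂ = √(0.4590·0.5410/503) = 0.02222.
Independent samples: SE of the difference = √(SE₁² + SE₂²) = √(0.0006130576 + 0.0004937284) = 0.03327.
z* for 95% confidence is 1.960, so the margin of error is 1.960 × 0.03327 = 0.06521.
Point estimate p̂₁ − p̂₂ = 0.6280 − 0.4590 = 0.1690.
0.1690 ± 0.06521 → (0.104, 0.234).

(0.104, 0.234)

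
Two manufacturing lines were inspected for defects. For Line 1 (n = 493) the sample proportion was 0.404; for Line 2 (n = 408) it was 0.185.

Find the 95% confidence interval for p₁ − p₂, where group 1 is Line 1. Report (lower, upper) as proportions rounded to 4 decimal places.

The two standard errors are √(0.4040×0.5960/493) = 0.02210 and √(0.1850×0.8150/408) = 0.01922.
Because the samples are independent, SE_diff = √(0.02210² + 0.01922²) = 0.02929.
Using z* = 1.960 for 95%, ME = 1.960 × 0.02929 = 0.05741.
p̂₁ − p̂₂ = 0.2190; interval 0.2190 ± 0.05741 gives (0.1616, 0.2764).

(0.1616, 0.2764)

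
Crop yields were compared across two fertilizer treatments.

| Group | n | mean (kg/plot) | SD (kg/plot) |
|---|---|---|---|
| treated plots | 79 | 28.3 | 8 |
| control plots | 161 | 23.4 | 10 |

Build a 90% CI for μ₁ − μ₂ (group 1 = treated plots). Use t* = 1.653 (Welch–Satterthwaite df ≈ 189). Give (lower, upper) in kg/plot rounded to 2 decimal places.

Standard errors of each mean: 8/√79 = 0.9001 and 10/√161 = 0.7881.
SE(x̄₁ − x̄₂) = √(0.9001² + 0.7881²) = 1.1964 for independent samples with unequal variances.
With t* = 1.653, the margin is 1.653 × 1.1964 = 1.9776.
x̄₁ − x̄₂ = 28.3 − 23.4 = 4.9000; the interval is 4.9000 ± 1.9776 = (2.92, 6.88).

(2.92, 6.88)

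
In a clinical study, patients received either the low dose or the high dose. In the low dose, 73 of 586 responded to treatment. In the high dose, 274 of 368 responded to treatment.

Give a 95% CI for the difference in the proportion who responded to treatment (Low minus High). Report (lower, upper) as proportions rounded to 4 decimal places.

(-0.6720, -0.5680)

First, p̂₁ = 73/586 = 0.1246; p̂₂ = 274/368 = 0.7446.
The two standard errors are √(0.1246×0.8754/586) = 0.01364 and √(0.7446×0.2554/368) = 0.02273.
Because the samples are independent, SE_diff = √(0.01364² + 0.02273²) = 0.02651.
Using z* = 1.960 for 95%, ME = 1.960 × 0.02651 = 0.05196.
p̂₁ − p̂₂ = -0.6200; interval -0.6200 ± 0.05196 gives (-0.6720, -0.5680).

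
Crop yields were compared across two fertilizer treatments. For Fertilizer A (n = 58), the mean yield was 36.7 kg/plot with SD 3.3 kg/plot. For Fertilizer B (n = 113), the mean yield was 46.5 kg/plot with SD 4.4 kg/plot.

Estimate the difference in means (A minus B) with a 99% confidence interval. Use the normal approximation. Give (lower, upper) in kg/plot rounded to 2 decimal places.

Per-group SEs: s₁/√n₁ = 3.3/√58 = 0.4333, s₂/√n₂ = 4.4/√113 = 0.4139.
Unpooled SE of the difference: √(0.18774889 + 0.17131321) = 0.5992.
Margin of error = z* · SE = 2.576 × 0.5992 = 1.5435.
x̄₁ − x̄₂ = 36.7 − 46.5 = -9.8000.
CI: -9.8000 ± 1.5435 = (-11.34, -8.26).

(-11.34, -8.26)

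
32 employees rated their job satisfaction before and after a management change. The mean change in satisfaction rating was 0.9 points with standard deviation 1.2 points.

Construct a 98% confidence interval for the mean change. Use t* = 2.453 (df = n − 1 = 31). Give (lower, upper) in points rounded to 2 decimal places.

This is a matched-pairs design, so SE = s_d/√n = 1.2/√32 = 0.2121.
Margin = 2.453 × 0.2121 = 0.5203; the interval is 0.9 ± 0.5203 = (0.38, 1.42).

(0.38, 1.42)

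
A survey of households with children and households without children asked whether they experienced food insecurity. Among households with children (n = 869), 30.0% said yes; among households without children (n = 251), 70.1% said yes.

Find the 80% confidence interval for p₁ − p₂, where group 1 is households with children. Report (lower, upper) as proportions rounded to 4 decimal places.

(-0.4431, -0.3589)

The two standard errors are √(0.3000×0.7000/869) = 0.01555 and √(0.7010×0.2990/251) = 0.02890.
Because the samples are independent, SE_diff = √(0.01555² + 0.02890²) = 0.03282.
Using z* = 1.282 for 80%, ME = 1.282 × 0.03282 = 0.04208.
p̂₁ − p̂₂ = -0.4010; interval -0.4010 ± 0.04208 gives (-0.4431, -0.3589).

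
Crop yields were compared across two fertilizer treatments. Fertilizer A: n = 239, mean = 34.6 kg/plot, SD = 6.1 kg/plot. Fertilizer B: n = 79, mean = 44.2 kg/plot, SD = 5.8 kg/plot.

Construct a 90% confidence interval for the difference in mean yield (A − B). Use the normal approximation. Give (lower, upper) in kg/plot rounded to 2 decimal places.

(-10.85, -8.35)

Standard errors of each mean: 6.1/√239 = 0.3946 and 5.8/√79 = 0.6526.
SE(x̄₁ − x̄₂) = √(0.3946² + 0.6526²) = 0.7626 for independent samples with unequal variances.
With z* = 1.645, the margin is 1.645 × 0.7626 = 1.2545.
x̄₁ − x̄₂ = 34.6 − 44.2 = -9.6000; the interval is -9.6000 ± 1.2545 = (-10.85, -8.35).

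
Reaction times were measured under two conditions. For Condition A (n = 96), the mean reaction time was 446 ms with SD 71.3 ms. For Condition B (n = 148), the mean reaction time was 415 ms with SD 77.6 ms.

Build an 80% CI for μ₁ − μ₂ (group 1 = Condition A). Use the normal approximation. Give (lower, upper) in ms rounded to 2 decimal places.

(18.59, 43.41)

SE₁ = s₁/√n₁ = 71.3/√96 = 7.2770; SE₂ = 77.6/√148 = 6.3787.
Independent samples, unequal variances: SE_diff = √(SE₁² + SE₂²) = √(52.954729 + 40.68781369) = 9.6769.
z* = 1.282, so margin of error = 1.282 × 9.6769 = 12.4058.
Difference in means = 446 − 415 = 31.0000.
31.0000 ± 12.4058 → (18.59, 43.41).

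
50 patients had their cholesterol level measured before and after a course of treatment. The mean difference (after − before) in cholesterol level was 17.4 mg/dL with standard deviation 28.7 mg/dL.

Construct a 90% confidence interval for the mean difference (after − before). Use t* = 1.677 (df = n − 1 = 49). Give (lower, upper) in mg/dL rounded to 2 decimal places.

(10.59, 24.21)

This is a matched-pairs design, so SE = s_d/√n = 28.7/√50 = 4.0588.
Margin = 1.677 × 4.0588 = 6.8066; the interval is 17.4 ± 6.8066 = (10.59, 24.21).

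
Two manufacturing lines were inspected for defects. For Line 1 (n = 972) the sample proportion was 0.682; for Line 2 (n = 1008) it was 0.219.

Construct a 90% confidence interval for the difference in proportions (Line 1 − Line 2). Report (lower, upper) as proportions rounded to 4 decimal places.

Each SE is √(p̂(1−p̂)/n): √(0.6820·0.3180/972) = 0.01494 and √(0.2190·0.7810/1008) = 0.01303.
SE(p̂₁ − p̂₂) = √(SE₁² + SE₂²) = √(0.0002232036 + 0.0001697809) = 0.01982, since the two samples are independent.
At 90% confidence z* = 1.645; margin = 1.645 × 0.01982 = 0.03260.
The difference is 0.6820 − 0.2190 = 0.4630, so the interval is 0.4630 ± 0.03260 = (0.4304, 0.4956).

(0.4304, 0.4956)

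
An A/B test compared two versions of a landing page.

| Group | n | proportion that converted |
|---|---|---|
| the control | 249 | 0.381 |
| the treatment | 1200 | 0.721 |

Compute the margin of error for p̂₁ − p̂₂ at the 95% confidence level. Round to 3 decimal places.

0.065

SE₁ = √(p̂₁(1−p̂₁)/n₁) = √(0.3810·0.6190/249) = 0.03078; SE₂ = √(0.7210·0.2790/1200) = 0.01295.
Independent samples: SE of the difference = √(SE₁² + SE₂²) = √(0.0009474084 + 0.0001677025) = 0.03339.
z* for 95% confidence is 1.960, so the margin of error is 1.960 × 0.03339 = 0.06544.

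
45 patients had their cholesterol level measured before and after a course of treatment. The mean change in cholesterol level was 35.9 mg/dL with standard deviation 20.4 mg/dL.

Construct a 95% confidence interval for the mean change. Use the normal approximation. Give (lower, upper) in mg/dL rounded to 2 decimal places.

(29.94, 41.86)

This is a matched-pairs design, so SE = s_d/√n = 20.4/√45 = 3.0411.
Margin = 1.960 × 3.0411 = 5.9606; the interval is 35.9 ± 5.9606 = (29.94, 41.86).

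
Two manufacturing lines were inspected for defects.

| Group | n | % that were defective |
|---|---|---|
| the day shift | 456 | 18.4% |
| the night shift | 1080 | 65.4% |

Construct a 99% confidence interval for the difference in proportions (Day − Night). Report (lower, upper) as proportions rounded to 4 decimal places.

Each SE is √(p̂(1−p̂)/n): √(0.1840·0.8160/456) = 0.01815 and √(0.6540·0.3460/1080) = 0.01447.
SE(p̂₁ − p̂₂) = √(SE₁² + SE₂²) = √(0.0003294225 + 0.0002093809) = 0.02321, since the two samples are independent.
At 99% confidence z* = 2.576; margin = 2.576 × 0.02321 = 0.05979.
The difference is 0.1840 − 0.6540 = -0.4700, so the interval is -0.4700 ± 0.05979 = (-0.5298, -0.4102).

(-0.5298, -0.4102)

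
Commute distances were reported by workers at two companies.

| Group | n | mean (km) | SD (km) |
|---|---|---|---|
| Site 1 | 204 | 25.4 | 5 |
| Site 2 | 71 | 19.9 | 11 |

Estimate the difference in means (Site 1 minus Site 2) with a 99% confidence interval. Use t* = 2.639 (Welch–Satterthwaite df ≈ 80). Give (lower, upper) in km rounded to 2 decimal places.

Per-group SEs: s₁/√n₁ = 5/√204 = 0.3501, s₂/√n₂ = 11/√71 = 1.3055.
Unpooled SE of the difference: √(0.12257001 + 1.70433025) = 1.3516.
Margin of error = t* · SE = 2.639 × 1.3516 = 3.5669.
x̄₁ − x̄₂ = 25.4 − 19.9 = 5.5000.
CI: 5.5000 ± 3.5669 = (1.93, 9.07).

(1.93, 9.07)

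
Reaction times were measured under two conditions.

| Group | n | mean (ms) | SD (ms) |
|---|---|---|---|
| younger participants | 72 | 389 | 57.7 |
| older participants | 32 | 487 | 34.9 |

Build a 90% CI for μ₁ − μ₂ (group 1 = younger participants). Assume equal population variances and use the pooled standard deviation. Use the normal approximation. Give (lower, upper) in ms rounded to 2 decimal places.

Pooled variance s_p² = [71·57.7² + 31·34.9²] / (72+32−2) = 2687.6265, so s_p = 51.8423.
SE_diff = s_p·√(1/n₁ + 1/n₂) = 51.8423·√(1/72 + 1/32) = 11.0144.
z* = 1.645; margin = 1.645 × 11.0144 = 18.1187.
Difference = 389 − 487 = -98.0000.
-98.0000 ± 18.1187 → (-116.12, -79.88).

(-116.12, -79.88)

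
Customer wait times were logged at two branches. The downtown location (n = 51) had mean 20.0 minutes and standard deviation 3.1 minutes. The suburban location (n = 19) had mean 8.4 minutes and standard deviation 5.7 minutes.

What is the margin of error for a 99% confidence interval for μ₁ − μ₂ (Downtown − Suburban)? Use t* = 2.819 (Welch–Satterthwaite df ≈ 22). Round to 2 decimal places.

SE₁ = s₁/√n₁ = 3.1/√51 = 0.4341; SE₂ = 5.7/√19 = 1.3077.
Independent samples, unequal variances: SE_diff = √(SE₁² + SE₂²) = √(0.18844281 + 1.71007929) = 1.3779.
t* = 2.819, so margin of error = 2.819 × 1.3779 = 3.8843.

3.88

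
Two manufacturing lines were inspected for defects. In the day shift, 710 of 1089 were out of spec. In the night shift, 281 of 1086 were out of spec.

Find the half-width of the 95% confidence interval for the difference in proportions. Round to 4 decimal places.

Sample proportions: 710/1089 = 0.6520, 281/1086 = 0.2587.
Each SE is √(p̂(1−p̂)/n): √(0.6520·0.3480/1089) = 0.01443 and √(0.2587·0.7413/1086) = 0.01329.
SE(p̂₁ − p̂₂) = √(SE₁² + SE₂²) = √(0.0002082249 + 0.0001766241) = 0.01962, since the two samples are independent.
At 95% confidence z* = 1.960; margin = 1.960 × 0.01962 = 0.03846.

0.0385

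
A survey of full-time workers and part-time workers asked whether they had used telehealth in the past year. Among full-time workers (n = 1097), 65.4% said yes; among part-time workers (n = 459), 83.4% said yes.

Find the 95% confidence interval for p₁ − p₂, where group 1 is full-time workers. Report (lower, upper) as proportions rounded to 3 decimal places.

The two standard errors are √(0.6540×0.3460/1097) = 0.01436 and √(0.8340×0.1660/459) = 0.01737.
Because the samples are independent, SE_diff = √(0.01436² + 0.01737²) = 0.02254.
Using z* = 1.960 for 95%, ME = 1.960 × 0.02254 = 0.04418.
p̂₁ − p̂₂ = -0.1800; interval -0.1800 ± 0.04418 gives (-0.224, -0.136).

(-0.224, -0.136)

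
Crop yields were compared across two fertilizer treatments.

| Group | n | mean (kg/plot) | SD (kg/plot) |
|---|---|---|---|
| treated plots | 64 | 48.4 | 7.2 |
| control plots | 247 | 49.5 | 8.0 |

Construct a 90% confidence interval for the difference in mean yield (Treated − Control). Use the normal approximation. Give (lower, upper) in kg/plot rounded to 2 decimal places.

(-2.80, 0.60)

Standard errors of each mean: 7.2/√64 = 0.9000 and 8.0/√247 = 0.5090.
SE(x̄₁ − x̄₂) = √(0.9000² + 0.5090²) = 1.0340 for independent samples with unequal variances.
With z* = 1.645, the margin is 1.645 × 1.0340 = 1.7009.
x̄₁ − x̄₂ = 48.4 − 49.5 = -1.1000; the interval is -1.1000 ± 1.7009 = (-2.80, 0.60).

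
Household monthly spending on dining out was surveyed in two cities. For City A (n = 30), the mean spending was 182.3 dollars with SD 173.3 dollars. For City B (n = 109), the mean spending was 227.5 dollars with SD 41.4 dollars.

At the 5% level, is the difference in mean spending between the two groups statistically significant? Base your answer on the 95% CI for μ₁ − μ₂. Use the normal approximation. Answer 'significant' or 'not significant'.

not significant

Per-group SEs: s₁/√n₁ = 173.3/√30 = 31.6401, s₂/√n₂ = 41.4/√109 = 3.9654.
Unpooled SE of the difference: √(1001.09592801 + 15.72439716) = 31.8876.
Margin of error = z* · SE = 1.960 × 31.8876 = 62.4997.
x̄₁ − x̄₂ = 182.3 − 227.5 = -45.2000.
CI: -45.2000 ± 62.4997 = (-107.6997, 17.2997).
The interval (-107.6997, 17.2997) contains 0, so the difference is not significant.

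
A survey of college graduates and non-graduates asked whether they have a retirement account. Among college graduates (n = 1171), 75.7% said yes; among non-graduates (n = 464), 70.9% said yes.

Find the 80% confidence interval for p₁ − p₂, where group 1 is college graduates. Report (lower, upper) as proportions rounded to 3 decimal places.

The two standard errors are √(0.7570×0.2430/1171) = 0.01253 and √(0.7090×0.2910/464) = 0.02109.
Because the samples are independent, SE_diff = √(0.01253² + 0.02109²) = 0.02453.
Using z* = 1.282 for 80%, ME = 1.282 × 0.02453 = 0.03145.
p̂₁ − p̂₂ = 0.0480; interval 0.0480 ± 0.03145 gives (0.017, 0.079).

(0.017, 0.079)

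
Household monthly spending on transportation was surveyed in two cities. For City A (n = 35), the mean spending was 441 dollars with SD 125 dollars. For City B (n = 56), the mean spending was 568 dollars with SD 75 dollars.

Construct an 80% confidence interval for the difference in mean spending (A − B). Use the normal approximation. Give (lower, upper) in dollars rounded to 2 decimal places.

(-156.98, -97.02)

SE₁ = s₁/√n₁ = 125/√35 = 21.1289; SE₂ = 75/√56 = 10.0223.
Independent samples, unequal variances: SE_diff = √(SE₁² + SE₂²) = √(446.43041521 + 100.44649729) = 23.3854.
z* = 1.282, so margin of error = 1.282 × 23.3854 = 29.9801.
Difference in means = 441 − 568 = -127.0000.
-127.0000 ± 29.9801 → (-156.98, -97.02).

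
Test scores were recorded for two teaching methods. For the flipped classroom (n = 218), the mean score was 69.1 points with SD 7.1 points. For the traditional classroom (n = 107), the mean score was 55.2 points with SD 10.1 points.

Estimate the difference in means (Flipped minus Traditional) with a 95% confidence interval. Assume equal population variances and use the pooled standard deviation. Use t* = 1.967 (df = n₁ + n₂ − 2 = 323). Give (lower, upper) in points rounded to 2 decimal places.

(11.99, 15.81)

s_p = √[((n₁−1)s₁² + (n₂−1)s₂²)/(n₁+n₂−2)] = √[(217·7.1² + 106·10.1²)/323] = 8.2063.
SE = 8.2063·√(1/218 + 1/107) = 0.9687.
With t* = 1.967, margin = 1.967 × 0.9687 = 1.9054.
x̄₁ − x̄₂ = 69.1 − 55.2 = 13.9000; interval 13.9000 ± 1.9054 = (11.99, 15.81).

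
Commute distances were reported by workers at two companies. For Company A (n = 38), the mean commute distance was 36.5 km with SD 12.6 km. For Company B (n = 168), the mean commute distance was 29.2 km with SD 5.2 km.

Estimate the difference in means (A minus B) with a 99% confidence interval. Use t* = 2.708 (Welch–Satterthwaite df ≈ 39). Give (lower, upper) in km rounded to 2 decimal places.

Per-group SEs: s₁/√n₁ = 12.6/√38 = 2.0440, s₂/√n₂ = 5.2/√168 = 0.4012.
Unpooled SE of the difference: √(4.177936 + 0.16096144) = 2.0830.
Margin of error = t* · SE = 2.708 × 2.0830 = 5.6408.
x̄₁ − x̄₂ = 36.5 − 29.2 = 7.3000.
CI: 7.3000 ± 5.6408 = (1.66, 12.94).

(1.66, 12.94)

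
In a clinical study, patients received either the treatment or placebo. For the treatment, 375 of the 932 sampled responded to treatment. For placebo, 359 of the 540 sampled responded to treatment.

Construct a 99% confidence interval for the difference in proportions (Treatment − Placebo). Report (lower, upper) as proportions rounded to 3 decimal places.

(-0.329, -0.196)

First, p̂₁ = 375/932 = 0.4024; p̂₂ = 359/540 = 0.6648.
The two standard errors are √(0.4024×0.5976/932) = 0.01606 and √(0.6648×0.3352/540) = 0.02031.
Because the samples are independent, SE_diff = √(0.01606² + 0.02031²) = 0.02589.
Using z* = 2.576 for 99%, ME = 2.576 × 0.02589 = 0.06669.
p̂₁ − p̂₂ = -0.2624; interval -0.2624 ± 0.06669 gives (-0.329, -0.196).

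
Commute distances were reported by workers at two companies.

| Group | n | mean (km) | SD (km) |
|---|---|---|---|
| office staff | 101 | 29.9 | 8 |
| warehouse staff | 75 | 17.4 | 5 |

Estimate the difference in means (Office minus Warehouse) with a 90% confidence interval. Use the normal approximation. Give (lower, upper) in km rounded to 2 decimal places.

SE₁ = s₁/√n₁ = 8/√101 = 0.7960; SE₂ = 5/√75 = 0.5774.
Independent samples, unequal variances: SE_diff = √(SE₁² + SE₂²) = √(0.633616 + 0.33339076) = 0.9834.
z* = 1.645, so margin of error = 1.645 × 0.9834 = 1.6177.
Difference in means = 29.9 − 17.4 = 12.5000.
12.5000 ± 1.6177 → (10.88, 14.12).

(10.88, 14.12)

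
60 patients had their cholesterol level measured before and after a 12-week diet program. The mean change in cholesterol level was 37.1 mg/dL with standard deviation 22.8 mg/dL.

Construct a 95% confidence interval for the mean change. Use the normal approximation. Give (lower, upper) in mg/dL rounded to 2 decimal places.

(31.33, 42.87)

This is a matched-pairs design, so SE = s_d/√n = 22.8/√60 = 2.9435.
Margin = 1.960 × 2.9435 = 5.7693; the interval is 37.1 ± 5.7693 = (31.33, 42.87).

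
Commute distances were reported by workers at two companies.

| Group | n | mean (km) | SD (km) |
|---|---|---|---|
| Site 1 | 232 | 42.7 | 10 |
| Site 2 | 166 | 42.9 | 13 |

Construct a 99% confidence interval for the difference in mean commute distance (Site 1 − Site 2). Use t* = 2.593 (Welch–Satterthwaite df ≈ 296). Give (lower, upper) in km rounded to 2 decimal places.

(-3.32, 2.92)

SE₁ = s₁/√n₁ = 10/√232 = 0.6565; SE₂ = 13/√166 = 1.0090.
Independent samples, unequal variances: SE_diff = √(SE₁² + SE₂²) = √(0.43099225 + 1.018081) = 1.2038.
t* = 2.593, so margin of error = 2.593 × 1.2038 = 3.1215.
Difference in means = 42.7 − 42.9 = -0.2000.
-0.2000 ± 3.1215 → (-3.32, 2.92).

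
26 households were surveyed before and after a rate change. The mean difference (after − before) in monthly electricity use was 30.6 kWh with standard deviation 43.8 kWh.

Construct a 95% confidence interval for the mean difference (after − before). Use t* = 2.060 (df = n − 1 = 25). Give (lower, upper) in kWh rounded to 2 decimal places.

(12.90, 48.30)

This is a matched-pairs design, so SE = s_d/√n = 43.8/√26 = 8.5899.
Margin = 2.060 × 8.5899 = 17.6952; the interval is 30.6 ± 17.6952 = (12.90, 48.30).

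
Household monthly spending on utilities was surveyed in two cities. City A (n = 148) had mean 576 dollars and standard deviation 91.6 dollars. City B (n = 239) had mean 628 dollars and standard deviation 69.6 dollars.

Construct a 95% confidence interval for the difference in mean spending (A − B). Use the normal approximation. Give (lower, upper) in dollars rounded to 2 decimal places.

(-69.19, -34.81)

Standard errors of each mean: 91.6/√148 = 7.5295 and 69.6/√239 = 4.5020.
SE(x̄₁ − x̄₂) = √(7.5295² + 4.5020²) = 8.7728 for independent samples with unequal variances.
With z* = 1.960, the margin is 1.960 × 8.7728 = 17.1947.
x̄₁ − x̄₂ = 576 − 628 = -52.0000; the interval is -52.0000 ± 17.1947 = (-69.19, -34.81).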